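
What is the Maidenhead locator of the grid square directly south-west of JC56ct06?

JC56bt95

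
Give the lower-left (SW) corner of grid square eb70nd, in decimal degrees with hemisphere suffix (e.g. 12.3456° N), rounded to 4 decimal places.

79.8750° S, 84.9167° W

Field E=4, B=1: +4·20° lon, +1·10° lat → SW at lon -100°, lat -80°.
Square 7, 0: +7·2° lon, +0·1° lat → SW at lon -86°, lat -80°.
Subsquare n=13, d=3: +13·0.0833333° lon, +3·0.0416667° lat → SW at lon -84.9167°, lat -79.875°.
latitude 79.8750° S, longitude 84.9167° W.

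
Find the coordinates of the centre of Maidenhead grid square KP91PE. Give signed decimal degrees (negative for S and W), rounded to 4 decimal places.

Field K=10, P=15: +10·20° lon, +15·10° lat → SW at lon 20°, lat 60°.
Square 9, 1: +9·2° lon, +1·1° lat → SW at lon 38°, lat 61°.
Subsquare p=15, e=4: +15·0.0833333° lon, +4·0.0416667° lat → SW at lon 39.25°, lat 61.1667°.
Cell spans 0.0833333° lon × 0.0416667° lat. Centre is SW corner plus half of each.
latitude 61.1875, longitude 39.2917.

61.1875, 39.2917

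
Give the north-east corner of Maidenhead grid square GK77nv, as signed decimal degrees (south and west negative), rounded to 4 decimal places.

17.9167, -44.8333

Field G=6, K=10: +6·20° lon, +10·10° lat → SW at lon -60°, lat 10°.
Square 7, 7: +7·2° lon, +7·1° lat → SW at lon -46°, lat 17°.
Subsquare n=13, v=21: +13·0.0833333° lon, +21·0.0416667° lat → SW at lon -44.9167°, lat 17.875°.
Cell spans 0.0833333° lon × 0.0416667° lat. NE corner is SW corner plus one full cell.
latitude 17.9167, longitude -44.8333.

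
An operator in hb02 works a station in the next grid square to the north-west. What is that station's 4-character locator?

Longitude square 0; −1 → -1, wraps to 9, carry into field.
Longitude field H = 7; −1 → 6 = G.
Latitude square 2; +1 → 3.

GB93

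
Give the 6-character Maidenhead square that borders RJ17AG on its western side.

RJ07xg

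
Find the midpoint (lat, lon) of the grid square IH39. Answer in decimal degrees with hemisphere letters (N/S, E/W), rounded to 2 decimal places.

10.50° S, 13.00° W

Field I=8, H=7: +8·20° lon, +7·10° lat → SW at lon -20°, lat -20°.
Square 3, 9: +3·2° lon, +9·1° lat → SW at lon -14°, lat -11°.
Cell spans 2° lon × 1° lat. Centre is SW corner plus half of each.
latitude 10.50° S, longitude 13.00° W.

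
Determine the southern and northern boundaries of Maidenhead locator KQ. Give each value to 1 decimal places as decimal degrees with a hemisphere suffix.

Field K=10, Q=16: +10·20° lon, +16·10° lat → SW at lon 20°, lat 70°.
Cell spans 20° lon × 10° lat.
south 70.0° N, north 80.0° N.

70.0° N, 80.0° N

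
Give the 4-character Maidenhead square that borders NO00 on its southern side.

Latitude square 0; −1 → -1, wraps to 9, carry into field.
Latitude field O = 14; −1 → 13 = N.
The longitude characters are unchanged.

NN09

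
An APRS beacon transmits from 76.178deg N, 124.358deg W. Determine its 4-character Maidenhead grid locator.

CQ76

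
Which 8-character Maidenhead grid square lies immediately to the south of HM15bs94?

Latitude extended square 4; −1 → 3.
The longitude characters are unchanged.

HM15bs93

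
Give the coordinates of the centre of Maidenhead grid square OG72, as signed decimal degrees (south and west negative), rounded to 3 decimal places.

-27.500, 115.000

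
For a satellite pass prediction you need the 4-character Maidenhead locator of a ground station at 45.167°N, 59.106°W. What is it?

GN05

Offset from 180°W / 90°S: lon 120.89°, lat 135.17°.
Field: 120.89/20 → 6 → G, 135.17/10 → 13 → N; chars GN.
Square: 0.89/2 → 0, 5.17/1 → 5; chars 05.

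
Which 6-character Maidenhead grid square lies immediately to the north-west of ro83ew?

Longitude subsquare e = 4; −1 → 3 = d.
Latitude subsquare w = 22; +1 → 23 = x.

RO83dx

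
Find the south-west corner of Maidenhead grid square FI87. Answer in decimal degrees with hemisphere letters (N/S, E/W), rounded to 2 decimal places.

3.00° S, 64.00° W

Field F=5, I=8: +5·20° lon, +8·10° lat → SW at lon -80°, lat -10°.
Square 8, 7: +8·2° lon, +7·1° lat → SW at lon -64°, lat -3°.
latitude 3.00° S, longitude 64.00° W.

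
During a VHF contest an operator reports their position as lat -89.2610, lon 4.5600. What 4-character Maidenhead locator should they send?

JA20

Offset from 180°W / 90°S: lon 184.56°, lat 0.74°.
Field: lon ⌊184.56/20⌋ = 9 → J; lat ⌊0.74/10⌋ = 0 → A.
Square: lon ⌊4.56/2⌋ = 2; lat ⌊0.74/1⌋ = 0.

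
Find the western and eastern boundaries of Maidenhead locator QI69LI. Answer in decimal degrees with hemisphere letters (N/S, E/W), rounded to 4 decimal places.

Field Q=16, I=8: +16·20° lon, +8·10° lat → SW at lon 140°, lat -10°.
Square 6, 9: +6·2° lon, +9·1° lat → SW at lon 152°, lat -1°.
Subsquare l=11, i=8: +11·0.0833333° lon, +8·0.0416667° lat → SW at lon 152.917°, lat -0.666667°.
Cell spans 0.0833333° lon × 0.0416667° lat.
west 152.9167° E, east 153.0000° E.

152.9167° E, 153.0000° E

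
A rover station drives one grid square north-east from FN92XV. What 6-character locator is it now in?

GN02aw

Longitude subsquare x = 23; +1 → 24, wraps to 0 = a, carry into square.
Longitude square 9; +1 → 10, wraps to 0, carry into field.
Longitude field F = 5; +1 → 6 = G.
Latitude subsquare v = 21; +1 → 22 = w.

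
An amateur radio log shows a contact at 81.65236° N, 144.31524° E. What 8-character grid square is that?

Add 180° to longitude and 90° to latitude: 324.31524, 171.65236.
Field: lon ⌊324.31524/20⌋ = 16 → Q; lat ⌊171.65236/10⌋ = 17 → R.
Square: lon ⌊4.31524/2⌋ = 2; lat ⌊1.65236/1⌋ = 1.
Subsquare: lon ⌊0.31524/0.0833333⌋ = 3 → d; lat ⌊0.65236/0.0416667⌋ = 15 → p.
Extended square: lon ⌊0.06524/0.00833333⌋ = 7; lat ⌊0.02736/0.00416667⌋ = 6.

QR21dp76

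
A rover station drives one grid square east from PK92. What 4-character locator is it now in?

QK02

Longitude square 9; +1 → 10, wraps to 0, carry into field.
Longitude field P = 15; +1 → 16 = Q.
The latitude characters are unchanged.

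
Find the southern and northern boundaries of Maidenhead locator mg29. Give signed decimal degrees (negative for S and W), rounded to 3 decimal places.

-21.000, -20.000

Field M=12, G=6: +12·20° lon, +6·10° lat → SW at lon 60°, lat -30°.
Square 2, 9: +2·2° lon, +9·1° lat → SW at lon 64°, lat -21°.
Cell spans 2° lon × 1° lat.
south -21.000, north -20.000.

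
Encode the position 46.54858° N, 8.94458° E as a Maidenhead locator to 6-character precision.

Offset from 180°W / 90°S: lon 188.9446°, lat 136.5486°.
Field: 188.9446/20 → 9 → J, 136.5486/10 → 13 → N; chars JN.
Square: 8.9446/2 → 4, 6.5486/1 → 6; chars 46.
Subsquare: 0.9446/0.0833333 → 11 → l, 0.5486/0.0416667 → 13 → n; chars ln.

JN46ln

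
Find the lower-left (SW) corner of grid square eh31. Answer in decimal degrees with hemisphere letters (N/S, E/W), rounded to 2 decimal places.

19.00° S, 94.00° W

Field E=4, H=7: +4·20° lon, +7·10° lat → SW at lon -100°, lat -20°.
Square 3, 1: +3·2° lon, +1·1° lat → SW at lon -94°, lat -19°.
latitude 19.00° S, longitude 94.00° W.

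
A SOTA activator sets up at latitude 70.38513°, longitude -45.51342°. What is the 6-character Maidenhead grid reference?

Add 180° to longitude and 90° to latitude: 134.4866, 160.3851.
Field (20°×10°, letters A–R): 134.4866/20 → 6 → G, 160.3851/10 → 16 → Q; chars GQ.
Square (2°×1°, digits 0–9): 14.4866/2 → 7, 0.3851/1 → 0; chars 70.
Subsquare (5′×2.5′, letters a–x): 0.4866/0.0833333 → 5 → f, 0.3851/0.0416667 → 9 → j; chars fj.

GQ70fj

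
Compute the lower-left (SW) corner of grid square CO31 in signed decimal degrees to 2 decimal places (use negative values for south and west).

Field C=2, O=14: +2·20° lon, +14·10° lat → SW at lon -140°, lat 50°.
Square 3, 1: +3·2° lon, +1·1° lat → SW at lon -134°, lat 51°.
latitude 51.00, longitude -134.00.

51.00, -134.00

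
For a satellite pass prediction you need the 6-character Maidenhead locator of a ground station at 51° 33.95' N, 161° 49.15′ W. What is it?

AO91cn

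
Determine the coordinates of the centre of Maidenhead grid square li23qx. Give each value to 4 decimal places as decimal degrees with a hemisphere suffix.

6.0208° S, 45.3750° E

Field L=11, I=8: +11·20° lon, +8·10° lat → SW at lon 40°, lat -10°.
Square 2, 3: +2·2° lon, +3·1° lat → SW at lon 44°, lat -7°.
Subsquare q=16, x=23: +16·0.0833333° lon, +23·0.0416667° lat → SW at lon 45.3333°, lat -6.04167°.
Cell spans 0.0833333° lon × 0.0416667° lat. Centre is SW corner plus half of each.
latitude 6.0208° S, longitude 45.3750° E.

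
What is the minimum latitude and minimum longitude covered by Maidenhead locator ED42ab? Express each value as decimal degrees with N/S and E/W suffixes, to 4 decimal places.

57.9583° S, 92.0000° W

Field E=4, D=3: +4·20° lon, +3·10° lat → SW at lon -100°, lat -60°.
Square 4, 2: +4·2° lon, +2·1° lat → SW at lon -92°, lat -58°.
Subsquare a=0, b=1: +0·0.0833333° lon, +1·0.0416667° lat → SW at lon -92°, lat -57.9583°.
latitude 57.9583° S, longitude 92.0000° W.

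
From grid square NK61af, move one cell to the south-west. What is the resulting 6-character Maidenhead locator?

NK51xe

Longitude subsquare a = 0; −1 → -1, wraps to 23 = x, carry into square.
Longitude square 6; −1 → 5.
Latitude subsquare f = 5; −1 → 4 = e.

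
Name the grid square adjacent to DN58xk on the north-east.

DN68al

Longitude subsquare x = 23; +1 → 24, wraps to 0 = a, carry into square.
Longitude square 5; +1 → 6.
Latitude subsquare k = 10; +1 → 11 = l.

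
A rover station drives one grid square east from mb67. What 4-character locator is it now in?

Longitude square 6; +1 → 7.
The latitude characters are unchanged.

MB77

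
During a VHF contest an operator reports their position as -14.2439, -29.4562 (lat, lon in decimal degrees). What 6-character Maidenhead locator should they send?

Offset from 180°W / 90°S: lon 150.5438°, lat 75.7561°.
Field (20°×10°, letters A–R): lon ⌊150.5438/20⌋ = 7 → H; lat ⌊75.7561/10⌋ = 7 → H.
Square (2°×1°, digits 0–9): lon ⌊10.5438/2⌋ = 5; lat ⌊5.7561/1⌋ = 5.
Subsquare (5′×2.5′, letters a–x): lon ⌊0.5438/0.0833333⌋ = 6 → g; lat ⌊0.7561/0.0416667⌋ = 18 → s.

HH55gs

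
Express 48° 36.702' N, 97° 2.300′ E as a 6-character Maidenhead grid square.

NN88mo

Shift to the Maidenhead origin (180°W, 90°S): lon 277.0383, lat 138.6117.
Field: 277.0383/20 → 13 → N, 138.6117/10 → 13 → N; chars NN.
Square: 17.0383/2 → 8, 8.6117/1 → 8; chars 88.
Subsquare: 1.0383/0.0833333 → 12 → m, 0.6117/0.0416667 → 14 → o; chars mo.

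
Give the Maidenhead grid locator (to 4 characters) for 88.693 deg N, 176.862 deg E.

Shift to the Maidenhead origin (180°W, 90°S): lon 356.86, lat 178.69.
Field (20°×10°, letters A–R): lon ⌊356.86/20⌋ = 17 → R; lat ⌊178.69/10⌋ = 17 → R.
Square (2°×1°, digits 0–9): lon ⌊16.86/2⌋ = 8; lat ⌊8.69/1⌋ = 8.

RR88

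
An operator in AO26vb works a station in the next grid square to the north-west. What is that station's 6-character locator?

AO26uc

Longitude subsquare v = 21; −1 → 20 = u.
Latitude subsquare b = 1; +1 → 2 = c.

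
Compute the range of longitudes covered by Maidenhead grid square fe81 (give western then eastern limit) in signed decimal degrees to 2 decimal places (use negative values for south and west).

Field F=5, E=4: +5·20° lon, +4·10° lat → SW at lon -80°, lat -50°.
Square 8, 1: +8·2° lon, +1·1° lat → SW at lon -64°, lat -49°.
Cell spans 2° lon × 1° lat.
west -64.00, east -62.00.

-64.00, -62.00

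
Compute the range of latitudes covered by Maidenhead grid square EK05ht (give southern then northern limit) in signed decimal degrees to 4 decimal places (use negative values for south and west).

15.7917, 15.8333

Field E=4, K=10: +4·20° lon, +10·10° lat → SW at lon -100°, lat 10°.
Square 0, 5: +0·2° lon, +5·1° lat → SW at lon -100°, lat 15°.
Subsquare h=7, t=19: +7·0.0833333° lon, +19·0.0416667° lat → SW at lon -99.4167°, lat 15.7917°.
Cell spans 0.0833333° lon × 0.0416667° lat.
south 15.7917, north 15.8333.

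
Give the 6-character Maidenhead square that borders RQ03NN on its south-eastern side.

RQ03om

Longitude subsquare n = 13; +1 → 14 = o.
Latitude subsquare n = 13; −1 → 12 = m.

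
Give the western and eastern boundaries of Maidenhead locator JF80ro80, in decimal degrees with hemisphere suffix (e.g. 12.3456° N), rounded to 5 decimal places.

17.48333° E, 17.49167° E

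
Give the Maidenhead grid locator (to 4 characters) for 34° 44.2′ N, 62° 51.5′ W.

FM84

Add 180° to longitude and 90° to latitude: 117.14, 124.74.
Field (20°×10°, letters A–R): lon ⌊117.14/20⌋ = 5 → F; lat ⌊124.74/10⌋ = 12 → M.
Square (2°×1°, digits 0–9): lon ⌊17.14/2⌋ = 8; lat ⌊4.74/1⌋ = 4.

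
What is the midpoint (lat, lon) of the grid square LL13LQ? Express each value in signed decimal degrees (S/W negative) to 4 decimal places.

23.6875, 42.9583

Field L=11, L=11: +11·20° lon, +11·10° lat → SW at lon 40°, lat 20°.
Square 1, 3: +1·2° lon, +3·1° lat → SW at lon 42°, lat 23°.
Subsquare l=11, q=16: +11·0.0833333° lon, +16·0.0416667° lat → SW at lon 42.9167°, lat 23.6667°.
Cell spans 0.0833333° lon × 0.0416667° lat. Centre is SW corner plus half of each.
latitude 23.6875, longitude 42.9583.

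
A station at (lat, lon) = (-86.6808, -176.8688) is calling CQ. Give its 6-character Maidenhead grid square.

Offset from 180°W / 90°S: lon 3.1312°, lat 3.3192°.
Field: lon ⌊3.1312/20⌋ = 0 → A; lat ⌊3.3192/10⌋ = 0 → A.
Square: lon ⌊3.1312/2⌋ = 1; lat ⌊3.3192/1⌋ = 3.
Subsquare: lon ⌊1.1312/0.0833333⌋ = 13 → n; lat ⌊0.3192/0.0416667⌋ = 7 → h.

AA13nh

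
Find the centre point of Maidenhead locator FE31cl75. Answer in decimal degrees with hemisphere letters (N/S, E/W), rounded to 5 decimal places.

Field F=5, E=4: +5·20° lon, +4·10° lat → SW at lon -80°, lat -50°.
Square 3, 1: +3·2° lon, +1·1° lat → SW at lon -74°, lat -49°.
Subsquare c=2, l=11: +2·0.0833333° lon, +11·0.0416667° lat → SW at lon -73.8333°, lat -48.5417°.
Extended square 7, 5: +7·0.00833333° lon, +5·0.00416667° lat → SW at lon -73.775°, lat -48.5208°.
Cell spans 0.00833333° lon × 0.00416667° lat. Centre is SW corner plus half of each.
latitude 48.51875° S, longitude 73.77083° W.

48.51875° S, 73.77083° W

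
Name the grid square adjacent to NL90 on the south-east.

OK09

Longitude square 9; +1 → 10, wraps to 0, carry into field.
Longitude field N = 13; +1 → 14 = O.
Latitude square 0; −1 → -1, wraps to 9, carry into field.
Latitude field L = 11; −1 → 10 = K.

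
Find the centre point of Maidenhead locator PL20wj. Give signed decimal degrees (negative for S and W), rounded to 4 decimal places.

Field P=15, L=11: +15·20° lon, +11·10° lat → SW at lon 120°, lat 20°.
Square 2, 0: +2·2° lon, +0·1° lat → SW at lon 124°, lat 20°.
Subsquare w=22, j=9: +22·0.0833333° lon, +9·0.0416667° lat → SW at lon 125.833°, lat 20.375°.
Cell spans 0.0833333° lon × 0.0416667° lat. Centre is SW corner plus half of each.
latitude 20.3958, longitude 125.8750.

20.3958, 125.8750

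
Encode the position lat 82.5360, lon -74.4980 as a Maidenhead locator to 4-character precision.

FR22

Shift to the Maidenhead origin (180°W, 90°S): lon 105.50, lat 172.54.
Field: 105.50/20 → 5 → F, 172.54/10 → 17 → R; chars FR.
Square: 5.50/2 → 2, 2.54/1 → 2; chars 22.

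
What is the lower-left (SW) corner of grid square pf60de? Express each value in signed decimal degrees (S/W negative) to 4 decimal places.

-39.8333, 132.2500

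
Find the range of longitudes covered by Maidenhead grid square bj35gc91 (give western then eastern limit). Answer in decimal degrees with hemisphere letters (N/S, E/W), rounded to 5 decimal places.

153.42500° W, 153.41667° W

Field B=1, J=9: +1·20° lon, +9·10° lat → SW at lon -160°, lat 0°.
Square 3, 5: +3·2° lon, +5·1° lat → SW at lon -154°, lat 5°.
Subsquare g=6, c=2: +6·0.0833333° lon, +2·0.0416667° lat → SW at lon -153.5°, lat 5.08333°.
Extended square 9, 1: +9·0.00833333° lon, +1·0.00416667° lat → SW at lon -153.425°, lat 5.0875°.
Cell spans 0.00833333° lon × 0.00416667° lat.
west 153.42500° W, east 153.41667° W.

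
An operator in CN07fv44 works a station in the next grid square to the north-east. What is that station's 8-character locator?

CN07fv55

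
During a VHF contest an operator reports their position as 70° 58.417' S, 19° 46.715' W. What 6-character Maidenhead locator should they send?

IB09ca

Add 180° to longitude and 90° to latitude: 160.2214, 19.0264.
Field (20°×10°, letters A–R): lon ⌊160.2214/20⌋ = 8 → I; lat ⌊19.0264/10⌋ = 1 → B.
Square (2°×1°, digits 0–9): lon ⌊0.2214/2⌋ = 0; lat ⌊9.0264/1⌋ = 9.
Subsquare (5′×2.5′, letters a–x): lon ⌊0.2214/0.0833333⌋ = 2 → c; lat ⌊0.0264/0.0416667⌋ = 0 → a.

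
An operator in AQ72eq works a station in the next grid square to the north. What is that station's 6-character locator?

AQ72er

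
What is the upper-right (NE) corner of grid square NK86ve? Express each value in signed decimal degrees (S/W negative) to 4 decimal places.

Field N=13, K=10: +13·20° lon, +10·10° lat → SW at lon 80°, lat 10°.
Square 8, 6: +8·2° lon, +6·1° lat → SW at lon 96°, lat 16°.
Subsquare v=21, e=4: +21·0.0833333° lon, +4·0.0416667° lat → SW at lon 97.75°, lat 16.1667°.
Cell spans 0.0833333° lon × 0.0416667° lat. NE corner is SW corner plus one full cell.
latitude 16.2083, longitude 97.8333.

16.2083, 97.8333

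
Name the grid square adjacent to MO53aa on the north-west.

MO43xb

Longitude subsquare a = 0; −1 → -1, wraps to 23 = x, carry into square.
Longitude square 5; −1 → 4.
Latitude subsquare a = 0; +1 → 1 = b.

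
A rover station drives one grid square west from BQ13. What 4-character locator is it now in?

Longitude square 1; −1 → 0.
The latitude characters are unchanged.

BQ03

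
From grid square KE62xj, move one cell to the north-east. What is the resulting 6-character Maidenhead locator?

KE72ak

Longitude subsquare x = 23; +1 → 24, wraps to 0 = a, carry into square.
Longitude square 6; +1 → 7.
Latitude subsquare j = 9; +1 → 10 = k.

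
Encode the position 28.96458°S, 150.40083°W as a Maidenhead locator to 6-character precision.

BG41ta

Add 180° to longitude and 90° to latitude: 29.5992, 61.0354.
Field: 29.5992/20 → 1 → B, 61.0354/10 → 6 → G; chars BG.
Square: 9.5992/2 → 4, 1.0354/1 → 1; chars 41.
Subsquare: 1.5992/0.0833333 → 19 → t, 0.0354/0.0416667 → 0 → a; chars ta.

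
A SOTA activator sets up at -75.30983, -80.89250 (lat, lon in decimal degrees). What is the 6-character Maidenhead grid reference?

Offset from 180°W / 90°S: lon 99.1075°, lat 14.6902°.
Field: 99.1075/20 → 4 → E, 14.6902/10 → 1 → B; chars EB.
Square: 19.1075/2 → 9, 4.6902/1 → 4; chars 94.
Subsquare: 1.1075/0.0833333 → 13 → n, 0.6902/0.0416667 → 16 → q; chars nq.

EB94nq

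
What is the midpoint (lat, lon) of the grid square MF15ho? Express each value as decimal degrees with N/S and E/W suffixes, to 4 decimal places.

34.3958° S, 62.6250° E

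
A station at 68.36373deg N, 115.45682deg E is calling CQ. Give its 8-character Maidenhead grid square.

OP78ri47

Offset from 180°W / 90°S: lon 295.45682°, lat 158.36373°.
Field: 295.45682/20 → 14 → O, 158.36373/10 → 15 → P; chars OP.
Square: 15.45682/2 → 7, 8.36373/1 → 8; chars 78.
Subsquare: 1.45682/0.0833333 → 17 → r, 0.36373/0.0416667 → 8 → i; chars ri.
Extended square: 0.04015/0.00833333 → 4, 0.03040/0.00416667 → 7; chars 47.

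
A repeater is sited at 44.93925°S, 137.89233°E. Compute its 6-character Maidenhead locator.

PE85wb

Offset from 180°W / 90°S: lon 317.8923°, lat 45.0607°.
Field: 317.8923/20 → 15 → P, 45.0607/10 → 4 → E; chars PE.
Square: 17.8923/2 → 8, 5.0607/1 → 5; chars 85.
Subsquare: 1.8923/0.0833333 → 22 → w, 0.0607/0.0416667 → 1 → b; chars wb.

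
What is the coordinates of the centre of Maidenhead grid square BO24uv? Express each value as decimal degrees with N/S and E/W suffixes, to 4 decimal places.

Field B=1, O=14: +1·20° lon, +14·10° lat → SW at lon -160°, lat 50°.
Square 2, 4: +2·2° lon, +4·1° lat → SW at lon -156°, lat 54°.
Subsquare u=20, v=21: +20·0.0833333° lon, +21·0.0416667° lat → SW at lon -154.333°, lat 54.875°.
Cell spans 0.0833333° lon × 0.0416667° lat. Centre is SW corner plus half of each.
latitude 54.8958° N, longitude 154.2917° W.

54.8958° N, 154.2917° W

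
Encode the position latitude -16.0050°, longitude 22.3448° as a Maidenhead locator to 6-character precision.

KH13ex

Shift to the Maidenhead origin (180°W, 90°S): lon 202.3448, lat 73.9950.
Field (20°×10°, letters A–R): 202.3448/20 → 10 → K, 73.9950/10 → 7 → H; chars KH.
Square (2°×1°, digits 0–9): 2.3448/2 → 1, 3.9950/1 → 3; chars 13.
Subsquare (5′×2.5′, letters a–x): 0.3448/0.0833333 → 4 → e, 0.9950/0.0416667 → 23 → x; chars ex.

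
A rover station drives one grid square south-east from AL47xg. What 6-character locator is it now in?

AL57af

Longitude subsquare x = 23; +1 → 24, wraps to 0 = a, carry into square.
Longitude square 4; +1 → 5.
Latitude subsquare g = 6; −1 → 5 = f.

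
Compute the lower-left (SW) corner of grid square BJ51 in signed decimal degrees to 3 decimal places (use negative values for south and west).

1.000, -150.000

Field B=1, J=9: +1·20° lon, +9·10° lat → SW at lon -160°, lat 0°.
Square 5, 1: +5·2° lon, +1·1° lat → SW at lon -150°, lat 1°.
latitude 1.000, longitude -150.000.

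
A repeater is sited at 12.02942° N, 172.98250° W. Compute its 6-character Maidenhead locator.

Shift to the Maidenhead origin (180°W, 90°S): lon 7.0175, lat 102.0294.
Field: 7.0175/20 → 0 → A, 102.0294/10 → 10 → K; chars AK.
Square: 7.0175/2 → 3, 2.0294/1 → 2; chars 32.
Subsquare: 1.0175/0.0833333 → 12 → m, 0.0294/0.0416667 → 0 → a; chars ma.

AK32ma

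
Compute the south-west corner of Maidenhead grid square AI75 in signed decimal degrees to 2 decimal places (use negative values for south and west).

Field A=0, I=8: +0·20° lon, +8·10° lat → SW at lon -180°, lat -10°.
Square 7, 5: +7·2° lon, +5·1° lat → SW at lon -166°, lat -5°.
latitude -5.00, longitude -166.00.

-5.00, -166.00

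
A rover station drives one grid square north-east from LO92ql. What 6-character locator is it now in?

LO92rm

Longitude subsquare q = 16; +1 → 17 = r.
Latitude subsquare l = 11; +1 → 12 = m.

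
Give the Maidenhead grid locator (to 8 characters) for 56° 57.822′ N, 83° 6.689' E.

NO16nx31

Offset from 180°W / 90°S: lon 263.11148°, lat 146.96370°.
Field: 263.11148/20 → 13 → N, 146.96370/10 → 14 → O; chars NO.
Square: 3.11148/2 → 1, 6.96370/1 → 6; chars 16.
Subsquare: 1.11148/0.0833333 → 13 → n, 0.96370/0.0416667 → 23 → x; chars nx.
Extended square: 0.02815/0.00833333 → 3, 0.00537/0.00416667 → 1; chars 31.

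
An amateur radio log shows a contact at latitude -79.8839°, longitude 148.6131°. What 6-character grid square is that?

QB40hc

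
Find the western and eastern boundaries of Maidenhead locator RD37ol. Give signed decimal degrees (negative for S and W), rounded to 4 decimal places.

Field R=17, D=3: +17·20° lon, +3·10° lat → SW at lon 160°, lat -60°.
Square 3, 7: +3·2° lon, +7·1° lat → SW at lon 166°, lat -53°.
Subsquare o=14, l=11: +14·0.0833333° lon, +11·0.0416667° lat → SW at lon 167.167°, lat -52.5417°.
Cell spans 0.0833333° lon × 0.0416667° lat.
west 167.1667, east 167.2500.

167.1667, 167.2500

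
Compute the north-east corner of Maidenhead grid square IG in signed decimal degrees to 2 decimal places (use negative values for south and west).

-20.00, 0.00

Field I=8, G=6: +8·20° lon, +6·10° lat → SW at lon -20°, lat -30°.
Cell spans 20° lon × 10° lat. NE corner is SW corner plus one full cell.
latitude -20.00, longitude 0.00.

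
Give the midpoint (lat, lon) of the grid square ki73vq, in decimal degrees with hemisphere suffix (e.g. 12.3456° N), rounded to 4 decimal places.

Field K=10, I=8: +10·20° lon, +8·10° lat → SW at lon 20°, lat -10°.
Square 7, 3: +7·2° lon, +3·1° lat → SW at lon 34°, lat -7°.
Subsquare v=21, q=16: +21·0.0833333° lon, +16·0.0416667° lat → SW at lon 35.75°, lat -6.33333°.
Cell spans 0.0833333° lon × 0.0416667° lat. Centre is SW corner plus half of each.
latitude 6.3125° S, longitude 35.7917° E.

6.3125° S, 35.7917° E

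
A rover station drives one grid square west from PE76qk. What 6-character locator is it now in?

PE76pk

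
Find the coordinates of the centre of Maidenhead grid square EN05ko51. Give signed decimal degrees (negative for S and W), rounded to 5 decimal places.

45.58958, -99.12083

Field E=4, N=13: +4·20° lon, +13·10° lat → SW at lon -100°, lat 40°.
Square 0, 5: +0·2° lon, +5·1° lat → SW at lon -100°, lat 45°.
Subsquare k=10, o=14: +10·0.0833333° lon, +14·0.0416667° lat → SW at lon -99.1667°, lat 45.5833°.
Extended square 5, 1: +5·0.00833333° lon, +1·0.00416667° lat → SW at lon -99.125°, lat 45.5875°.
Cell spans 0.00833333° lon × 0.00416667° lat. Centre is SW corner plus half of each.
latitude 45.58958, longitude -99.12083.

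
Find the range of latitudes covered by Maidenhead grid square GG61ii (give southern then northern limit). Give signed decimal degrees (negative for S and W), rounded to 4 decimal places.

-28.6667, -28.6250

Field G=6, G=6: +6·20° lon, +6·10° lat → SW at lon -60°, lat -30°.
Square 6, 1: +6·2° lon, +1·1° lat → SW at lon -48°, lat -29°.
Subsquare i=8, i=8: +8·0.0833333° lon, +8·0.0416667° lat → SW at lon -47.3333°, lat -28.6667°.
Cell spans 0.0833333° lon × 0.0416667° lat.
south -28.6667, north -28.6250.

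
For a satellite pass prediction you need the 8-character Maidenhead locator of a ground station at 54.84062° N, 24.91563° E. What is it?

Add 180° to longitude and 90° to latitude: 204.91563, 144.84062.
Field: lon ⌊204.91563/20⌋ = 10 → K; lat ⌊144.84062/10⌋ = 14 → O.
Square: lon ⌊4.91563/2⌋ = 2; lat ⌊4.84062/1⌋ = 4.
Subsquare: lon ⌊0.91563/0.0833333⌋ = 10 → k; lat ⌊0.84062/0.0416667⌋ = 20 → u.
Extended square: lon ⌊0.08230/0.00833333⌋ = 9; lat ⌊0.00729/0.00416667⌋ = 1.

KO24ku91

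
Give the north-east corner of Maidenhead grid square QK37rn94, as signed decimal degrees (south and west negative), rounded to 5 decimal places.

17.56250, 147.50000

Field Q=16, K=10: +16·20° lon, +10·10° lat → SW at lon 140°, lat 10°.
Square 3, 7: +3·2° lon, +7·1° lat → SW at lon 146°, lat 17°.
Subsquare r=17, n=13: +17·0.0833333° lon, +13·0.0416667° lat → SW at lon 147.417°, lat 17.5417°.
Extended square 9, 4: +9·0.00833333° lon, +4·0.00416667° lat → SW at lon 147.492°, lat 17.5583°.
Cell spans 0.00833333° lon × 0.00416667° lat. NE corner is SW corner plus one full cell.
latitude 17.56250, longitude 147.50000.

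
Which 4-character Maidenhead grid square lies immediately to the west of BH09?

Longitude square 0; −1 → -1, wraps to 9, carry into field.
Longitude field B = 1; −1 → 0 = A.
The latitude characters are unchanged.

AH99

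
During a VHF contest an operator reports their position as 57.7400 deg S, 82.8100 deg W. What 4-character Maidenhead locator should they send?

ED82

Offset from 180°W / 90°S: lon 97.19°, lat 32.26°.
Field: lon ⌊97.19/20⌋ = 4 → E; lat ⌊32.26/10⌋ = 3 → D.
Square: lon ⌊17.19/2⌋ = 8; lat ⌊2.26/1⌋ = 2.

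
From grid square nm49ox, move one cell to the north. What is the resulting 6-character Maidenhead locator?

NN40oa

Latitude subsquare x = 23; +1 → 24, wraps to 0 = a, carry into square.
Latitude square 9; +1 → 10, wraps to 0, carry into field.
Latitude field M = 12; +1 → 13 = N.
The longitude characters are unchanged.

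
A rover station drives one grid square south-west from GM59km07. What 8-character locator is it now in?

Longitude extended square 0; −1 → -1, wraps to 9, carry into subsquare.
Longitude subsquare k = 10; −1 → 9 = j.
Latitude extended square 7; −1 → 6.

GM59jm96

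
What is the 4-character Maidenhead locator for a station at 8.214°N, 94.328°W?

Shift to the Maidenhead origin (180°W, 90°S): lon 85.67, lat 98.21.
Field: lon ⌊85.67/20⌋ = 4 → E; lat ⌊98.21/10⌋ = 9 → J.
Square: lon ⌊5.67/2⌋ = 2; lat ⌊8.21/1⌋ = 8.

EJ28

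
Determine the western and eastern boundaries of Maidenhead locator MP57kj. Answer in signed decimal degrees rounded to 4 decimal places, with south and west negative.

Field M=12, P=15: +12·20° lon, +15·10° lat → SW at lon 60°, lat 60°.
Square 5, 7: +5·2° lon, +7·1° lat → SW at lon 70°, lat 67°.
Subsquare k=10, j=9: +10·0.0833333° lon, +9·0.0416667° lat → SW at lon 70.8333°, lat 67.375°.
Cell spans 0.0833333° lon × 0.0416667° lat.
west 70.8333, east 70.9167.

70.8333, 70.9167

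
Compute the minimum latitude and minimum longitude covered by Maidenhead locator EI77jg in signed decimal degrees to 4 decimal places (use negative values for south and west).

-2.7500, -85.2500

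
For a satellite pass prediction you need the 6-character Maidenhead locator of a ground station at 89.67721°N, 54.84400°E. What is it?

Shift to the Maidenhead origin (180°W, 90°S): lon 234.8440, lat 179.6772.
Field: lon ⌊234.8440/20⌋ = 11 → L; lat ⌊179.6772/10⌋ = 17 → R.
Square: lon ⌊14.8440/2⌋ = 7; lat ⌊9.6772/1⌋ = 9.
Subsquare: lon ⌊0.8440/0.0833333⌋ = 10 → k; lat ⌊0.6772/0.0416667⌋ = 16 → q.

LR79kq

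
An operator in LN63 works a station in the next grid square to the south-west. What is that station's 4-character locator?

LN52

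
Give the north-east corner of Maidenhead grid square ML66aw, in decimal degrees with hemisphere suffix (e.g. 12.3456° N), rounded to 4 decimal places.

Field M=12, L=11: +12·20° lon, +11·10° lat → SW at lon 60°, lat 20°.
Square 6, 6: +6·2° lon, +6·1° lat → SW at lon 72°, lat 26°.
Subsquare a=0, w=22: +0·0.0833333° lon, +22·0.0416667° lat → SW at lon 72°, lat 26.9167°.
Cell spans 0.0833333° lon × 0.0416667° lat. NE corner is SW corner plus one full cell.
latitude 26.9583° N, longitude 72.0833° E.

26.9583° N, 72.0833° E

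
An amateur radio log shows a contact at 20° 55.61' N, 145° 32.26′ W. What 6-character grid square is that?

Add 180° to longitude and 90° to latitude: 34.4623, 110.9268.
Field: lon ⌊34.4623/20⌋ = 1 → B; lat ⌊110.9268/10⌋ = 11 → L.
Square: lon ⌊14.4623/2⌋ = 7; lat ⌊0.9268/1⌋ = 0.
Subsquare: lon ⌊0.4623/0.0833333⌋ = 5 → f; lat ⌊0.9268/0.0416667⌋ = 22 → w.

BL70fw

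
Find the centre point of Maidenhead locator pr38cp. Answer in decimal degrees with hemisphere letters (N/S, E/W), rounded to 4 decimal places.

88.6458° N, 126.2083° E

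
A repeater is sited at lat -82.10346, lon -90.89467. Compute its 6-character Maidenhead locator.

EA47nv

Offset from 180°W / 90°S: lon 89.1053°, lat 7.8965°.
Field (20°×10°, letters A–R): 89.1053/20 → 4 → E, 7.8965/10 → 0 → A; chars EA.
Square (2°×1°, digits 0–9): 9.1053/2 → 4, 7.8965/1 → 7; chars 47.
Subsquare (5′×2.5′, letters a–x): 1.1053/0.0833333 → 13 → n, 0.8965/0.0416667 → 21 → v; chars nv.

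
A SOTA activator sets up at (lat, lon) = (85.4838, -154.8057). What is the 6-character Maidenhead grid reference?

Offset from 180°W / 90°S: lon 25.1943°, lat 175.4838°.
Field (20°×10°, letters A–R): lon ⌊25.1943/20⌋ = 1 → B; lat ⌊175.4838/10⌋ = 17 → R.
Square (2°×1°, digits 0–9): lon ⌊5.1943/2⌋ = 2; lat ⌊5.4838/1⌋ = 5.
Subsquare (5′×2.5′, letters a–x): lon ⌊1.1943/0.0833333⌋ = 14 → o; lat ⌊0.4838/0.0416667⌋ = 11 → l.

BR25ol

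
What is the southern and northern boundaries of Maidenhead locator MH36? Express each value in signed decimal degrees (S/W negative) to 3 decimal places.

-14.000, -13.000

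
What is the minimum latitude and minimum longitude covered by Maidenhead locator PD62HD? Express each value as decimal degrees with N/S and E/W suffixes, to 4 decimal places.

Field P=15, D=3: +15·20° lon, +3·10° lat → SW at lon 120°, lat -60°.
Square 6, 2: +6·2° lon, +2·1° lat → SW at lon 132°, lat -58°.
Subsquare h=7, d=3: +7·0.0833333° lon, +3·0.0416667° lat → SW at lon 132.583°, lat -57.875°.
latitude 57.8750° S, longitude 132.5833° E.

57.8750° S, 132.5833° E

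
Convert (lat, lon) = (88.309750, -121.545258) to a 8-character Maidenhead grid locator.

CR98fh44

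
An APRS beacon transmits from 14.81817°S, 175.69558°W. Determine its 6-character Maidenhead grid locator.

Add 180° to longitude and 90° to latitude: 4.3044, 75.1818.
Field: lon ⌊4.3044/20⌋ = 0 → A; lat ⌊75.1818/10⌋ = 7 → H.
Square: lon ⌊4.3044/2⌋ = 2; lat ⌊5.1818/1⌋ = 5.
Subsquare: lon ⌊0.3044/0.0833333⌋ = 3 → d; lat ⌊0.1818/0.0416667⌋ = 4 → e.

AH25de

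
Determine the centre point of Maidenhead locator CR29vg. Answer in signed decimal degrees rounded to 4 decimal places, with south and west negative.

89.2708, -134.2083

Field C=2, R=17: +2·20° lon, +17·10° lat → SW at lon -140°, lat 80°.
Square 2, 9: +2·2° lon, +9·1° lat → SW at lon -136°, lat 89°.
Subsquare v=21, g=6: +21·0.0833333° lon, +6·0.0416667° lat → SW at lon -134.25°, lat 89.25°.
Cell spans 0.0833333° lon × 0.0416667° lat. Centre is SW corner plus half of each.
latitude 89.2708, longitude -134.2083.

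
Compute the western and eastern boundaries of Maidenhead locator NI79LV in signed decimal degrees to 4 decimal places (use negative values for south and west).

Field N=13, I=8: +13·20° lon, +8·10° lat → SW at lon 80°, lat -10°.
Square 7, 9: +7·2° lon, +9·1° lat → SW at lon 94°, lat -1°.
Subsquare l=11, v=21: +11·0.0833333° lon, +21·0.0416667° lat → SW at lon 94.9167°, lat -0.125°.
Cell spans 0.0833333° lon × 0.0416667° lat.
west 94.9167, east 95.0000.

94.9167, 95.0000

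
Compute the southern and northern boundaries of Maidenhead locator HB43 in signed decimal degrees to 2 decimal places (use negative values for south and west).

Field H=7, B=1: +7·20° lon, +1·10° lat → SW at lon -40°, lat -80°.
Square 4, 3: +4·2° lon, +3·1° lat → SW at lon -32°, lat -77°.
Cell spans 2° lon × 1° lat.
south -77.00, north -76.00.

-77.00, -76.00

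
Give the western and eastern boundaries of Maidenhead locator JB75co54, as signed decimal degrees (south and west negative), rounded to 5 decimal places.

14.20833, 14.21667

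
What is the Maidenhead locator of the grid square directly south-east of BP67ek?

BP67fj

Longitude subsquare e = 4; +1 → 5 = f.
Latitude subsquare k = 10; −1 → 9 = j.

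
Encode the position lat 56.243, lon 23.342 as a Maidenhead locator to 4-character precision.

Offset from 180°W / 90°S: lon 203.34°, lat 146.24°.
Field: 203.34/20 → 10 → K, 146.24/10 → 14 → O; chars KO.
Square: 3.34/2 → 1, 6.24/1 → 6; chars 16.

KO16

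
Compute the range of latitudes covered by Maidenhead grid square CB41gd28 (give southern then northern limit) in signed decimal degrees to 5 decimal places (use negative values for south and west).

Field C=2, B=1: +2·20° lon, +1·10° lat → SW at lon -140°, lat -80°.
Square 4, 1: +4·2° lon, +1·1° lat → SW at lon -132°, lat -79°.
Subsquare g=6, d=3: +6·0.0833333° lon, +3·0.0416667° lat → SW at lon -131.5°, lat -78.875°.
Extended square 2, 8: +2·0.00833333° lon, +8·0.00416667° lat → SW at lon -131.483°, lat -78.8417°.
Cell spans 0.00833333° lon × 0.00416667° lat.
south -78.84167, north -78.83750.

-78.84167, -78.83750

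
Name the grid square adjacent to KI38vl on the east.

KI38wl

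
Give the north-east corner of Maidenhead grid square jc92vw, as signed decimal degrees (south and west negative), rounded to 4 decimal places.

-67.0417, 19.8333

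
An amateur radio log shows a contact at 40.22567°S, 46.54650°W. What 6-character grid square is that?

Shift to the Maidenhead origin (180°W, 90°S): lon 133.4535, lat 49.7743.
Field (20°×10°, letters A–R): 133.4535/20 → 6 → G, 49.7743/10 → 4 → E; chars GE.
Square (2°×1°, digits 0–9): 13.4535/2 → 6, 9.7743/1 → 9; chars 69.
Subsquare (5′×2.5′, letters a–x): 1.4535/0.0833333 → 17 → r, 0.7743/0.0416667 → 18 → s; chars rs.

GE69rs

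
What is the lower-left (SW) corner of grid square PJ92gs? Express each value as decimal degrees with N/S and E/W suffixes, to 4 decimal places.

2.7500° N, 138.5000° E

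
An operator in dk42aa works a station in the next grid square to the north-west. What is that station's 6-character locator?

DK32xb

Longitude subsquare a = 0; −1 → -1, wraps to 23 = x, carry into square.
Longitude square 4; −1 → 3.
Latitude subsquare a = 0; +1 → 1 = b.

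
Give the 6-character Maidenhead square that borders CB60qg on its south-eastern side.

Longitude subsquare q = 16; +1 → 17 = r.
Latitude subsquare g = 6; −1 → 5 = f.

CB60rf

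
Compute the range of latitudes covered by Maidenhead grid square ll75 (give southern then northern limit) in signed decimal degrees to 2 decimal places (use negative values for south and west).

Field L=11, L=11: +11·20° lon, +11·10° lat → SW at lon 40°, lat 20°.
Square 7, 5: +7·2° lon, +5·1° lat → SW at lon 54°, lat 25°.
Cell spans 2° lon × 1° lat.
south 25.00, north 26.00.

25.00, 26.00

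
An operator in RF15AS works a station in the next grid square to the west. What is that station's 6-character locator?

RF05xs

Longitude subsquare a = 0; −1 → -1, wraps to 23 = x, carry into square.
Longitude square 1; −1 → 0.
The latitude characters are unchanged.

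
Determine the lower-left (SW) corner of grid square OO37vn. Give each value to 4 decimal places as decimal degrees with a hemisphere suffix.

57.5417° N, 107.7500° E

Field O=14, O=14: +14·20° lon, +14·10° lat → SW at lon 100°, lat 50°.
Square 3, 7: +3·2° lon, +7·1° lat → SW at lon 106°, lat 57°.
Subsquare v=21, n=13: +21·0.0833333° lon, +13·0.0416667° lat → SW at lon 107.75°, lat 57.5417°.
latitude 57.5417° N, longitude 107.7500° E.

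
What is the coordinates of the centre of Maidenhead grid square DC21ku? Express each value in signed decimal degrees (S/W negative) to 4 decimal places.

-68.1458, -115.1250

Field D=3, C=2: +3·20° lon, +2·10° lat → SW at lon -120°, lat -70°.
Square 2, 1: +2·2° lon, +1·1° lat → SW at lon -116°, lat -69°.
Subsquare k=10, u=20: +10·0.0833333° lon, +20·0.0416667° lat → SW at lon -115.167°, lat -68.1667°.
Cell spans 0.0833333° lon × 0.0416667° lat. Centre is SW corner plus half of each.
latitude -68.1458, longitude -115.1250.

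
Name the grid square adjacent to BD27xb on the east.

BD37ab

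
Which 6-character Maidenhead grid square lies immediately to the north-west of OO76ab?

Longitude subsquare a = 0; −1 → -1, wraps to 23 = x, carry into square.
Longitude square 7; −1 → 6.
Latitude subsquare b = 1; +1 → 2 = c.

OO66xc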